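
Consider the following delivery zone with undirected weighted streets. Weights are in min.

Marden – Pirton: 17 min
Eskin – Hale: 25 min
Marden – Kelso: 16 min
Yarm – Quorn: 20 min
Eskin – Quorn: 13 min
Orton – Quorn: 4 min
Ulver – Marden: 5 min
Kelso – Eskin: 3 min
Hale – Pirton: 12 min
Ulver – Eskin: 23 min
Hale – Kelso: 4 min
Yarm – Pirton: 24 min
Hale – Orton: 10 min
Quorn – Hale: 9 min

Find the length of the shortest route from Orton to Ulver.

Running Dijkstra from Orton:
Orton: 0
Quorn: 4  (via Orton)
Hale: 10  (via Orton)
Kelso: 14  (via Hale)
Eskin: 17  (via Quorn)
Pirton: 22  (via Hale)
Yarm: 24  (via Quorn)
Marden: 30  (via Kelso)
Ulver: 35  (via Marden)
Shortest route: Orton → Hale → Kelso → Marden → Ulver = 35 min.

35 min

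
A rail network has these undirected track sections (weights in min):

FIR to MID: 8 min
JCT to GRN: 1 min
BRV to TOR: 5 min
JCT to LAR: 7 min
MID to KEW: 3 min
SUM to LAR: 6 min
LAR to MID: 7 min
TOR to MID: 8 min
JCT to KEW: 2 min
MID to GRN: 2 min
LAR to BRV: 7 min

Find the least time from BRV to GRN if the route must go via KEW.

Shortest BRV→KEW: BRV–TOR–MID–KEW = 16
Best KEW to GRN: KEW–JCT–GRN costing 3
Total via KEW: 16 + 3 = 19 min.

19 min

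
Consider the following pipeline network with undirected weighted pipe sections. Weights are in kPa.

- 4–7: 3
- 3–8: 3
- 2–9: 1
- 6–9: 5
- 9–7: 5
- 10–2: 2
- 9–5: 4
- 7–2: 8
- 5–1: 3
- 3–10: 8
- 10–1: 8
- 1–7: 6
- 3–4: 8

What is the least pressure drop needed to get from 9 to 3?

Enumerating some paths:
9 → 7 → 4 → 3: 5+3+8 = 16
9 → 2 → 10 → 3: 1+2+8 = 11
Cheapest is 9 → 2 → 10 → 3 at 11 kPa.

11 kPa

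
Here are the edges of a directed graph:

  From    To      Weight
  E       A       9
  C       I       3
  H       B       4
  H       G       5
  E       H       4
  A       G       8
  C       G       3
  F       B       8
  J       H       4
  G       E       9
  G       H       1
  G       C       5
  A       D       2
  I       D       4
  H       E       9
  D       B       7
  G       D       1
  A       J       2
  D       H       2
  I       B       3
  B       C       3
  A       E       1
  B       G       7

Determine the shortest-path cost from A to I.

Enumerating some paths:
A - E - H - B - C - I: 1+4+4+3+3 = 15
A - D - H - B - C - I: 2+2+4+3+3 = 14
A - D - B - C - I: 2+7+3+3 = 15
The minimum is 14 via A - D - H - B - C - I.

14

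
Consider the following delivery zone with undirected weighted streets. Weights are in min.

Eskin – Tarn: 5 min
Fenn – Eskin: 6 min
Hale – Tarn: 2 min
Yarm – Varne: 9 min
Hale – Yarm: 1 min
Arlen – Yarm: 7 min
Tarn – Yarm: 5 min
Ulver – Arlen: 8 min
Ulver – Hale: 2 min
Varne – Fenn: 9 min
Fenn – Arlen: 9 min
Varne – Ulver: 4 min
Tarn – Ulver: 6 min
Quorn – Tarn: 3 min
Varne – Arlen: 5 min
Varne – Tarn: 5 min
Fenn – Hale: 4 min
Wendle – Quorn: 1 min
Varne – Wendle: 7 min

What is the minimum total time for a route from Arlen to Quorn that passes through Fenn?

Shortest Arlen→Fenn: Arlen → Fenn = 9
Best Fenn to Quorn: Fenn → Hale → Tarn → Quorn costing 9
Total via Fenn: 9 + 9 = 18 min.

18 min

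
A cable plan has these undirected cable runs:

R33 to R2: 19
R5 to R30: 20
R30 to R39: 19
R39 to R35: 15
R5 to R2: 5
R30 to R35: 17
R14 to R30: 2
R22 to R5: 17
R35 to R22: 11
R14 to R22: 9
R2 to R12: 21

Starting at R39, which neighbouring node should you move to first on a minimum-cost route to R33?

R30

Enumerating some paths:
R39–R30–R5–R2–R33: 19+20+5+19 = 63
R39–R30–R14–R22–R5–R2–R33: 19+2+9+17+5+19 = 71
R39–R35–R22–R5–R2–R33: 15+11+17+5+19 = 67
The minimum is 63 via R39–R30–R5–R2–R33.
So from R39 the first move is to R30.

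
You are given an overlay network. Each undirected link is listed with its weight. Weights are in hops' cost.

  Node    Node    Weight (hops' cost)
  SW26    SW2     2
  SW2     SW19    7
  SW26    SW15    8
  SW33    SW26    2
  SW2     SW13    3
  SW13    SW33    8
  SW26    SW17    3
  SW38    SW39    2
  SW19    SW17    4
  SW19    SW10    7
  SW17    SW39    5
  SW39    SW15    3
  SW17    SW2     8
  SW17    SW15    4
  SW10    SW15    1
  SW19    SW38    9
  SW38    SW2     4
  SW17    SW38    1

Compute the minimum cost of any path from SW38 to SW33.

6 hops' cost

Settle nodes by increasing distance from SW38:
SW38: 0
SW17: 1  (via SW38)
SW39: 2  (via SW38)
SW26: 4  (via SW17)
SW2: 4  (via SW38)
SW19: 5  (via SW17)
SW15: 5  (via SW17)
SW33: 6  (via SW26)
Shortest route: SW38–SW17–SW26–SW33 = 6 hops' cost.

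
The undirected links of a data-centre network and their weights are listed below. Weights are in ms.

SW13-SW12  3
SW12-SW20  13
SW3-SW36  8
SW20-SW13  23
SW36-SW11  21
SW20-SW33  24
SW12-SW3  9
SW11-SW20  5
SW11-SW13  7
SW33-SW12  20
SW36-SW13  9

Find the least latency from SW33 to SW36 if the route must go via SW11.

45 ms

Best SW33 to SW11: SW33 → SW20 → SW11 costing 29
Shortest SW11→SW36: SW11 → SW13 → SW36 = 16
Total via SW11: 29 + 16 = 45 ms.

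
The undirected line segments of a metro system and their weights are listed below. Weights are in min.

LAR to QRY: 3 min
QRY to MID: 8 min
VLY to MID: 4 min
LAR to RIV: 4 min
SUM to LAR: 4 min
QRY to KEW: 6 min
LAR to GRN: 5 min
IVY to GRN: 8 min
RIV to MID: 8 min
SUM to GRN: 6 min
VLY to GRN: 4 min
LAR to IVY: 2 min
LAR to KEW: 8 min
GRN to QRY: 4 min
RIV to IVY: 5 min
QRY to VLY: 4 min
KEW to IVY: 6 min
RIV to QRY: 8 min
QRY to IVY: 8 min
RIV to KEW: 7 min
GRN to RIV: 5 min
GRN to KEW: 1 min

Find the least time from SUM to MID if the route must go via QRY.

15 min

Shortest SUM→QRY: SUM–LAR–QRY = 7
Best QRY to MID: QRY–MID costing 8
Total via QRY: 7 + 8 = 15 min.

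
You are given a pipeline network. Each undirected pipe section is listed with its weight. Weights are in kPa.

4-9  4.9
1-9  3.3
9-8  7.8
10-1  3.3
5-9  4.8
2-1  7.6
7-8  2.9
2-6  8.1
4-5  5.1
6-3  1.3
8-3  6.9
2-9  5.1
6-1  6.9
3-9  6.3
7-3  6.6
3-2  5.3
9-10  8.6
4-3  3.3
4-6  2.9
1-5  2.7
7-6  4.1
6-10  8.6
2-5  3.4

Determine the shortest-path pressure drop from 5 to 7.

12.1 kPa

Candidate routes:
5 → 2 → 3 → 6 → 7: 3.4+5.3+1.3+4.1 = 14.1
5 → 4 → 6 → 7: 5.1+2.9+4.1 = 12.1
5 → 4 → 3 → 6 → 7: 5.1+3.3+1.3+4.1 = 13.8
5 → 1 → 6 → 7: 2.7+6.9+4.1 = 13.7
Cheapest is 5 → 4 → 6 → 7 at 12.1 kPa.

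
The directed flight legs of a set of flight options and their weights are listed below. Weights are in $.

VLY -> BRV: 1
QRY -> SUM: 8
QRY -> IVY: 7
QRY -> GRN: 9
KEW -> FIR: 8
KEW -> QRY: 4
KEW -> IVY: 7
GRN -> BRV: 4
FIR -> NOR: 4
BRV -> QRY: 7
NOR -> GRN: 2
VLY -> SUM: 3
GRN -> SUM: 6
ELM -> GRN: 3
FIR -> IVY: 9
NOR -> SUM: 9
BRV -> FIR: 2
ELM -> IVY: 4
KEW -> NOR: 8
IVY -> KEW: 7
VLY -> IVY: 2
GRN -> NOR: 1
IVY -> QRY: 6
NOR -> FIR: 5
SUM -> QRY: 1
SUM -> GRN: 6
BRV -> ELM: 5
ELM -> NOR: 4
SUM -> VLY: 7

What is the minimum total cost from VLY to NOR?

Shortest distances from VLY:
VLY: 0
BRV: 1  (via VLY)
IVY: 2  (via VLY)
FIR: 3  (via BRV)
SUM: 3  (via VLY)
QRY: 4  (via SUM)
ELM: 6  (via BRV)
NOR: 7  (via FIR)
Shortest route: VLY → BRV → FIR → NOR = $7.

$7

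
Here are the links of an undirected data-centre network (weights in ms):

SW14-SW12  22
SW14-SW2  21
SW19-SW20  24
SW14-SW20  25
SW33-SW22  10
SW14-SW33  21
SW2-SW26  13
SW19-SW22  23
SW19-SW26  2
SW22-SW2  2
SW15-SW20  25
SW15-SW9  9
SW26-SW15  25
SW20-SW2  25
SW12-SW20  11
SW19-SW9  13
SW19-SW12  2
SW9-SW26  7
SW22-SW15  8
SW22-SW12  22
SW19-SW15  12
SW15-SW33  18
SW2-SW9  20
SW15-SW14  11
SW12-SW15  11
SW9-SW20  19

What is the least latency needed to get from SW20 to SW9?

Running Dijkstra from SW20:
SW20: 0
SW12: 11  (via SW20)
SW19: 13  (via SW12)
SW26: 15  (via SW19)
SW9: 19  (via SW20)
Shortest route: SW20 → SW9 = 19 ms.

19 ms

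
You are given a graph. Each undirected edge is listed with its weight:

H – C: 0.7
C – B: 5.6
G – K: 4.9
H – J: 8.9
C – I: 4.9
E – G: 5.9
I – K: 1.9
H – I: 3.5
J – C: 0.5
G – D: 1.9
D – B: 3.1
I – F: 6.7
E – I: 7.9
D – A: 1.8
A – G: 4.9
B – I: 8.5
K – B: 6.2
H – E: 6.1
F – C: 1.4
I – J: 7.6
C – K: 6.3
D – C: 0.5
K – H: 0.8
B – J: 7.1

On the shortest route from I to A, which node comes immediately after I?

K

Candidate routes:
I → H → C → D → A: 3.5+0.7+0.5+1.8 = 6.5
I → K → H → C → D → A: 1.9+0.8+0.7+0.5+1.8 = 5.7
Cheapest is I → K → H → C → D → A at 5.7.
So from I the first move is to K.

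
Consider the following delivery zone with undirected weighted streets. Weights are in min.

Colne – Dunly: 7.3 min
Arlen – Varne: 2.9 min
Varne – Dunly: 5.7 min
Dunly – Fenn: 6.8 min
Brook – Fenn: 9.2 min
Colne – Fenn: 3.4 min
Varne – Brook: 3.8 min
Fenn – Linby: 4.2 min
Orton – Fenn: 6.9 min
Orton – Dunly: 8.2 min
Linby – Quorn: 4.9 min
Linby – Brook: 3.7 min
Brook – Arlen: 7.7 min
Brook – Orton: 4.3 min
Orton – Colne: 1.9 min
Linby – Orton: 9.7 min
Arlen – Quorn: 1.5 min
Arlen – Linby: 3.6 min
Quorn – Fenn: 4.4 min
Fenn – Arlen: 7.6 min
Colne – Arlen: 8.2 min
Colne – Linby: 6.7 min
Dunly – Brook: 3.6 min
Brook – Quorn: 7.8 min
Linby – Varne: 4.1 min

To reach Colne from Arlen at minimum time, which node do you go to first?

Enumerating some paths:
Arlen–Quorn–Fenn–Colne: 1.5+4.4+3.4 = 9.3
Arlen–Colne: 8.2 = 8.2
Arlen–Linby–Colne: 3.6+6.7 = 10.3
The minimum is 8.2 min via Arlen–Colne.
So from Arlen the first move is to Colne.

Colne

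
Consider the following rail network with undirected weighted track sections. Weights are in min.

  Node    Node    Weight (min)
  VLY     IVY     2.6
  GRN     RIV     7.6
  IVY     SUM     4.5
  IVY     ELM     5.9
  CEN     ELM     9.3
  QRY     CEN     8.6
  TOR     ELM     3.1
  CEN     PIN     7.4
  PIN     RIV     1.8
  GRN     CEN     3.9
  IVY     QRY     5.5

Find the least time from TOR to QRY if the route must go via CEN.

21 min

Best TOR to CEN: TOR–ELM–CEN costing 12.4
Best CEN to QRY: CEN–QRY costing 8.6
Total via CEN: 12.4 + 8.6 = 21 min.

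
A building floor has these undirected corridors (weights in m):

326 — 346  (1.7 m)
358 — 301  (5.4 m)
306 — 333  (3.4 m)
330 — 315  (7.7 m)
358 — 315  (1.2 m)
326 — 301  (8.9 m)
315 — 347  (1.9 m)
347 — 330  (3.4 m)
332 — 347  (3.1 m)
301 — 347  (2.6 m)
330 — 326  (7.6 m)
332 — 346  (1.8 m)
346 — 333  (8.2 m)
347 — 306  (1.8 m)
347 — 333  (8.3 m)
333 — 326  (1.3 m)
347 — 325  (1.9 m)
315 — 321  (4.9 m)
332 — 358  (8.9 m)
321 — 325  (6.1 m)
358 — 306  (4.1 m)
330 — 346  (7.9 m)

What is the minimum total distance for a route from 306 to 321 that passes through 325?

9.8 m

Shortest 306→325: 306 → 347 → 325 = 3.7
Best 325 to 321: 325 → 321 costing 6.1
Total via 325: 3.7 + 6.1 = 9.8 m.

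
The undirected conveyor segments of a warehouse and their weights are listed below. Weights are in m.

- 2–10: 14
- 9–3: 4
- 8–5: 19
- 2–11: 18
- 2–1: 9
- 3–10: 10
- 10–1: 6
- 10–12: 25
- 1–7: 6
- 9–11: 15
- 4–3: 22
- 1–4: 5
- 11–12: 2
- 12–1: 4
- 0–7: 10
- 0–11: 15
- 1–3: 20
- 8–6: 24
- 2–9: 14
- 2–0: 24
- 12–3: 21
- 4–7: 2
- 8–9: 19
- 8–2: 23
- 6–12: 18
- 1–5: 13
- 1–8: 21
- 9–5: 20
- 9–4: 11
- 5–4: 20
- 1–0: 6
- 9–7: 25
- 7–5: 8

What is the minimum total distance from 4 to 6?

27 m

Candidate routes:
4–7–0–1–12–6: 2+10+6+4+18 = 40
4–1–12–6: 5+4+18 = 27
4–7–1–12–6: 2+6+4+18 = 30
The minimum is 27 m via 4–1–12–6.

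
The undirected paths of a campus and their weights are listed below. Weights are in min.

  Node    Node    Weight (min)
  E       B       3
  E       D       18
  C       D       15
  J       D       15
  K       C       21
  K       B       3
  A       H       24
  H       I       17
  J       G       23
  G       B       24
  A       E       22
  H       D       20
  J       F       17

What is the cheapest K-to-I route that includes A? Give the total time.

69 min

Shortest K→A: K–B–E–A = 28
Shortest A→I: A–H–I = 41
Total via A: 28 + 41 = 69 min.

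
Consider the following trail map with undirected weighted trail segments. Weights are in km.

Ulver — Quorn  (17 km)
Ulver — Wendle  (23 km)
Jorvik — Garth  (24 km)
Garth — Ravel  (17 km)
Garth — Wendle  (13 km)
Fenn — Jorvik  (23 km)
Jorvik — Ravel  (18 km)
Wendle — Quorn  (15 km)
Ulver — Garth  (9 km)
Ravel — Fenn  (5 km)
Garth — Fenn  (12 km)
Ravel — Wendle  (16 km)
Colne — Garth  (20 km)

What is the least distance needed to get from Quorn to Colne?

Compare a few routes:
Quorn–Ulver–Garth–Colne: 17+9+20 = 46
Quorn–Wendle–Ulver–Garth–Colne: 15+23+9+20 = 67
Quorn–Wendle–Garth–Colne: 15+13+20 = 48
Quorn–Wendle–Ravel–Fenn–Garth–Colne: 15+16+5+12+20 = 68
Cheapest is Quorn–Ulver–Garth–Colne at 46 km.

46 km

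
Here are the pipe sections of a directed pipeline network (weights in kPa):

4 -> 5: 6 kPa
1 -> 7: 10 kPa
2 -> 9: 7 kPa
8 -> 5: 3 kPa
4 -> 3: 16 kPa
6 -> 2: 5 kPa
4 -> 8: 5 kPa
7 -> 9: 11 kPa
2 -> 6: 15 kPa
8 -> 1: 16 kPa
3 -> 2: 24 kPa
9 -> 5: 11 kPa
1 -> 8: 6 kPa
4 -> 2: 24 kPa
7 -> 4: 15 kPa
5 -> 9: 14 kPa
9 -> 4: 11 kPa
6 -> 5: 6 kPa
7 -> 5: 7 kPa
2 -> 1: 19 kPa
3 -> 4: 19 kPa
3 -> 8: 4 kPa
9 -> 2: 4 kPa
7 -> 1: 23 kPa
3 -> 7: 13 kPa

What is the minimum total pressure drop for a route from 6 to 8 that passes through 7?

Shortest 6→7: 6 → 2 → 1 → 7 = 34
Best 7 to 8: 7 → 4 → 8 costing 20
Total via 7: 34 + 20 = 54 kPa.

54 kPa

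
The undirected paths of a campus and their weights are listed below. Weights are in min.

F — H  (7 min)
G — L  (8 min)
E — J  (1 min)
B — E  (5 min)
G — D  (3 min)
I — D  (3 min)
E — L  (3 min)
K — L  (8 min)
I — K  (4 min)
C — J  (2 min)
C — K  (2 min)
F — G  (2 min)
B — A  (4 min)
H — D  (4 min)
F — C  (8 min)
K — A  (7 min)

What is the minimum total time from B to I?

Running Dijkstra from B:
B: 0
A: 4  (via B)
E: 5  (via B)
J: 6  (via E)
C: 8  (via J)
L: 8  (via E)
K: 10  (via C)
I: 14  (via K)
Shortest route: B–E–J–C–K–I = 14 min.

14 min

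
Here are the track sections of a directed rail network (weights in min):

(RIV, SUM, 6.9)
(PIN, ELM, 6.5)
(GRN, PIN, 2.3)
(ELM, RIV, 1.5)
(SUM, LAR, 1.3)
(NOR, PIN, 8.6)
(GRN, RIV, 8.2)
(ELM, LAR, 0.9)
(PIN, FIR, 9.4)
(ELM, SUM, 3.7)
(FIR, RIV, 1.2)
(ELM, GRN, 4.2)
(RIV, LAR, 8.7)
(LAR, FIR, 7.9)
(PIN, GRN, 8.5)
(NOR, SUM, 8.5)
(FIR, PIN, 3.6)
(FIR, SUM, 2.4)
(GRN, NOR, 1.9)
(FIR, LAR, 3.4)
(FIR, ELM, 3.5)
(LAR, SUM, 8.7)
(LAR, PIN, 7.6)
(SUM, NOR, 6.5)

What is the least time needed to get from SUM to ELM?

Running Dijkstra from SUM:
SUM: 0
LAR: 1.3  (via SUM)
NOR: 6.5  (via SUM)
PIN: 8.9  (via LAR)
FIR: 9.2  (via LAR)
RIV: 10.4  (via FIR)
ELM: 12.7  (via FIR)
Shortest route: SUM–LAR–FIR–ELM = 12.7 min.

12.7 min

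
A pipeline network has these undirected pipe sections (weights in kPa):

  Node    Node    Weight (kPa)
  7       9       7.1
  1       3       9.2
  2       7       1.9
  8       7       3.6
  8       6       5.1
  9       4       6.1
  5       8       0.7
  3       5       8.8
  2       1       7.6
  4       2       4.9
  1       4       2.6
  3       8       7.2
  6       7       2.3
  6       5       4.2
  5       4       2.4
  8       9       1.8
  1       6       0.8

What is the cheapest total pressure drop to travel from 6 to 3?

10 kPa

Enumerating some paths:
6 - 5 - 8 - 3: 4.2+0.7+7.2 = 12.1
6 - 1 - 3: 0.8+9.2 = 10
Cheapest is 6 - 1 - 3 at 10 kPa.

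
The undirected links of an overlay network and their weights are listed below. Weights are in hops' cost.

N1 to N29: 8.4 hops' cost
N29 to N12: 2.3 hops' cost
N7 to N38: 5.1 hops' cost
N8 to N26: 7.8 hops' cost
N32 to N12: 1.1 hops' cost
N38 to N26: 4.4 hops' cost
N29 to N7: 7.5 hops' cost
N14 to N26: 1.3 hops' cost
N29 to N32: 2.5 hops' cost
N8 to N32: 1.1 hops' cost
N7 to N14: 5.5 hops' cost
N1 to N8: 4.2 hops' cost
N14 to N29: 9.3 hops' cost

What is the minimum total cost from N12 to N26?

10 hops' cost

Settle nodes by increasing distance from N12:
N12: 0
N32: 1.1  (via N12)
N8: 2.2  (via N32)
N29: 2.3  (via N12)
N1: 6.4  (via N8)
N7: 9.8  (via N29)
N26: 10  (via N8)
Shortest route: N12–N32–N8–N26 = 10 hops' cost.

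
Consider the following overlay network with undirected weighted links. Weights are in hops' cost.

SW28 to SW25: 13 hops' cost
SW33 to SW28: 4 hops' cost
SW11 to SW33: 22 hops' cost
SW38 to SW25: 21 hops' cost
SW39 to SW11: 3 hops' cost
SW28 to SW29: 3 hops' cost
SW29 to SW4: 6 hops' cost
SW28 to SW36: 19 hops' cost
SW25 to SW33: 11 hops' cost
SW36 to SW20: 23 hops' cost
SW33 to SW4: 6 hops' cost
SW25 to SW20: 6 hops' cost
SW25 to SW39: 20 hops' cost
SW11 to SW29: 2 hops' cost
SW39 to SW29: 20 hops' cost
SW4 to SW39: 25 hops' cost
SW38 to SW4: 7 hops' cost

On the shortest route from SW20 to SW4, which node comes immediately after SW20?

SW25

Enumerating some paths:
SW20–SW25–SW28–SW33–SW4: 6+13+4+6 = 29
SW20–SW25–SW28–SW29–SW4: 6+13+3+6 = 28
SW20–SW25–SW33–SW4: 6+11+6 = 23
Cheapest is SW20–SW25–SW33–SW4 at 23 hops' cost.
So from SW20 the first move is to SW25.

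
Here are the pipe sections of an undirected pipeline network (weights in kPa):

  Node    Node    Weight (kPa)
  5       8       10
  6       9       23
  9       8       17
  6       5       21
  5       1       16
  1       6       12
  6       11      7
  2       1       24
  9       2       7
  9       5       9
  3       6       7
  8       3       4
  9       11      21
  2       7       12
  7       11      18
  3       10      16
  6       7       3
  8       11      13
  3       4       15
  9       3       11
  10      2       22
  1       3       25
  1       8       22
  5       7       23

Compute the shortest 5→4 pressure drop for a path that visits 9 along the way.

Best 5 to 9: 5 → 9 costing 9
Shortest 9→4: 9 → 3 → 4 = 26
Total via 9: 9 + 26 = 35 kPa.

35 kPa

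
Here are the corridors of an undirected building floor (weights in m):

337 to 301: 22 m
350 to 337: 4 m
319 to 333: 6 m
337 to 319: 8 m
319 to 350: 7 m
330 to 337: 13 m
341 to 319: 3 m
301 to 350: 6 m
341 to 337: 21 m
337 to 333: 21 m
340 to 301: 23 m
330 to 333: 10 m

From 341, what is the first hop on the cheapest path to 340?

Compare a few routes:
341–337–350–301–340: 21+4+6+23 = 54
341–319–337–301–340: 3+8+22+23 = 56
341–319–350–301–340: 3+7+6+23 = 39
341–319–337–350–301–340: 3+8+4+6+23 = 44
Cheapest is 341–319–350–301–340 at 39 m.
So from 341 the first move is to 319.

319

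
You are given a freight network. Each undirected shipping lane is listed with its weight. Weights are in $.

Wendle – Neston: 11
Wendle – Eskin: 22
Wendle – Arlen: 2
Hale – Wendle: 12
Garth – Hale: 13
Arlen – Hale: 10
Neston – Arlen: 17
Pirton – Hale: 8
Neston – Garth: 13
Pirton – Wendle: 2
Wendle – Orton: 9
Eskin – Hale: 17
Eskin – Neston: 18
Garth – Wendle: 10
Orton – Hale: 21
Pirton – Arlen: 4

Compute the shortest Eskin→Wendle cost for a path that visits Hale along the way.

Shortest Eskin→Hale: Eskin–Hale = 17
Shortest Hale→Wendle: Hale–Pirton–Wendle = 10
Total via Hale: 17 + 10 = $27.

$27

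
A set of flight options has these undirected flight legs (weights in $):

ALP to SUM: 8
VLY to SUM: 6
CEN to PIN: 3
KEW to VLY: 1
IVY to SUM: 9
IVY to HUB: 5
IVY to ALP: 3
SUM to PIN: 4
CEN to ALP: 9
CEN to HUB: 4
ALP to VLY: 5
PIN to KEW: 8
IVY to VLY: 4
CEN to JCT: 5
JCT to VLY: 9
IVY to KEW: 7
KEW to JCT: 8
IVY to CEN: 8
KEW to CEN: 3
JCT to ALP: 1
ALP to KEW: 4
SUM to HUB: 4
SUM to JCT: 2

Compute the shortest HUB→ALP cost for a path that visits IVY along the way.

$8

Best HUB to IVY: HUB–IVY costing 5
Best IVY to ALP: IVY–ALP costing 3
Total via IVY: 5 + 3 = $8.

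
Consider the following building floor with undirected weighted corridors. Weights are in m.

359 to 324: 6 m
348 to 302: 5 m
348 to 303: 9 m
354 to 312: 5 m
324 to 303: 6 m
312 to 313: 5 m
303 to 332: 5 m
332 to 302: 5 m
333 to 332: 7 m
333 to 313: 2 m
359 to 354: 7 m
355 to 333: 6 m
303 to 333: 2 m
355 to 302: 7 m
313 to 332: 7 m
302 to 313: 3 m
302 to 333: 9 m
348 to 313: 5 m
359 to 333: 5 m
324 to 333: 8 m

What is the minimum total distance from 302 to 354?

13 m

Running Dijkstra from 302:
302: 0
313: 3  (via 302)
348: 5  (via 302)
332: 5  (via 302)
333: 5  (via 313)
303: 7  (via 333)
355: 7  (via 302)
312: 8  (via 313)
359: 10  (via 333)
324: 13  (via 333)
354: 13  (via 312)
Shortest route: 302 → 313 → 312 → 354 = 13 m.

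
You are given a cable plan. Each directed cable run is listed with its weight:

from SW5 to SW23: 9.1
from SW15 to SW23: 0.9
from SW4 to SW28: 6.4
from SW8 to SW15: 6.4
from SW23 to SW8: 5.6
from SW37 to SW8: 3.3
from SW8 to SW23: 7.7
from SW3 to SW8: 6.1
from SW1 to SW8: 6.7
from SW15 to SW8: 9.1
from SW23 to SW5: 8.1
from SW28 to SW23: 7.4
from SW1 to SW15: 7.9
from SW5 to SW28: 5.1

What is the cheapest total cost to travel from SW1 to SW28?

Running Dijkstra from SW1:
SW1: 0
SW8: 6.7  (via SW1)
SW15: 7.9  (via SW1)
SW23: 8.8  (via SW15)
SW5: 16.9  (via SW23)
SW28: 22  (via SW5)
Shortest route: SW1–SW15–SW23–SW5–SW28 = 22.

22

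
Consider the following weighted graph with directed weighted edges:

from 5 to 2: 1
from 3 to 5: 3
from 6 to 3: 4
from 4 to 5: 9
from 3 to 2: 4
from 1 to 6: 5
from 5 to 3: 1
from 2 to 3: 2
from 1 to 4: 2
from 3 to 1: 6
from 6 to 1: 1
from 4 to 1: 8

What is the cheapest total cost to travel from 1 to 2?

12

Running Dijkstra from 1:
1: 0
4: 2  (via 1)
6: 5  (via 1)
3: 9  (via 6)
5: 11  (via 4)
2: 12  (via 5)
Shortest route: 1–4–5–2 = 12.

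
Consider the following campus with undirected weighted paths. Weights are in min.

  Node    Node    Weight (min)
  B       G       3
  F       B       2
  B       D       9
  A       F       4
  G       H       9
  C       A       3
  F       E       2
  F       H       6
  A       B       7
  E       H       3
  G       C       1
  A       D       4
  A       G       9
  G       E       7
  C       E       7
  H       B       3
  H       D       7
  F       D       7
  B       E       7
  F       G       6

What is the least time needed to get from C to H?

Candidate routes:
C → G → B → H: 1+3+3 = 7
C → G → H: 1+9 = 10
C → E → H: 7+3 = 10
Cheapest is C → G → B → H at 7 min.

7 min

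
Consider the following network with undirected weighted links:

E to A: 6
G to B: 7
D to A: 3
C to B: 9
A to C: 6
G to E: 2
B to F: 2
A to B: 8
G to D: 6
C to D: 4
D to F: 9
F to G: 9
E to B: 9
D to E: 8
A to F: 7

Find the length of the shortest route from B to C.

Enumerating some paths:
B - A - C: 8+6 = 14
B - C: 9 = 9
The minimum is 9 via B - C.

9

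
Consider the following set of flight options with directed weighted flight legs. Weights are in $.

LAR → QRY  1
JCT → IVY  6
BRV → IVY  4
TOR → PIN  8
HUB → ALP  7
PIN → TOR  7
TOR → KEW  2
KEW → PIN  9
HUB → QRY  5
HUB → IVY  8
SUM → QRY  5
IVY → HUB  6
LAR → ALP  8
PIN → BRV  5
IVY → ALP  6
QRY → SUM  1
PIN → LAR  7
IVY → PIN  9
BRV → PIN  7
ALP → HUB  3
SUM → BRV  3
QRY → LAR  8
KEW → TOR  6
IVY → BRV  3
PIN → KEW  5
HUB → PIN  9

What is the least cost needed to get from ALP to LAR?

Shortest distances from ALP:
ALP: 0
HUB: 3  (via ALP)
QRY: 8  (via HUB)
SUM: 9  (via QRY)
IVY: 11  (via HUB)
PIN: 12  (via HUB)
BRV: 12  (via SUM)
LAR: 16  (via QRY)
Shortest route: ALP → HUB → QRY → LAR = $16.

$16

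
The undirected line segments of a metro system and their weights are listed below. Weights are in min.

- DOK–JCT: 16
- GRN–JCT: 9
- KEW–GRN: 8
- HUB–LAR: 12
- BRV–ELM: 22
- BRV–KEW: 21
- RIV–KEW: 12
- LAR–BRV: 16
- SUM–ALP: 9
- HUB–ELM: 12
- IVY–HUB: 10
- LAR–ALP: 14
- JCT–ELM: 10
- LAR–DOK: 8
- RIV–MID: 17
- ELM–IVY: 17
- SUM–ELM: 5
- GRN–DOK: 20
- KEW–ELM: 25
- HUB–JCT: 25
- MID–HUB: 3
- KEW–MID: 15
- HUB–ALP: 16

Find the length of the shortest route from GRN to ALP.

33 min

Candidate routes:
GRN - JCT - ELM - SUM - ALP: 9+10+5+9 = 33
GRN - KEW - MID - HUB - ALP: 8+15+3+16 = 42
Cheapest is GRN - JCT - ELM - SUM - ALP at 33 min.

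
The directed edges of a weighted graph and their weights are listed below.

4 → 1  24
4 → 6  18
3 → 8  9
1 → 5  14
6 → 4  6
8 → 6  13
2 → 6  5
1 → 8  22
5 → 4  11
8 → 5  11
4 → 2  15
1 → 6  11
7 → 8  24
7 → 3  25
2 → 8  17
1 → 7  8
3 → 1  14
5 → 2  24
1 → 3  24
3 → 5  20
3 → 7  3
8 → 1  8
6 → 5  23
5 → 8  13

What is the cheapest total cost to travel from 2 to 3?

49

Compare a few routes:
2 → 6 → 4 → 1 → 7 → 3: 5+6+24+8+25 = 68
2 → 8 → 1 → 3: 17+8+24 = 49
2 → 8 → 1 → 7 → 3: 17+8+8+25 = 58
2 → 6 → 4 → 1 → 3: 5+6+24+24 = 59
Cheapest is 2 → 8 → 1 → 3 at 49.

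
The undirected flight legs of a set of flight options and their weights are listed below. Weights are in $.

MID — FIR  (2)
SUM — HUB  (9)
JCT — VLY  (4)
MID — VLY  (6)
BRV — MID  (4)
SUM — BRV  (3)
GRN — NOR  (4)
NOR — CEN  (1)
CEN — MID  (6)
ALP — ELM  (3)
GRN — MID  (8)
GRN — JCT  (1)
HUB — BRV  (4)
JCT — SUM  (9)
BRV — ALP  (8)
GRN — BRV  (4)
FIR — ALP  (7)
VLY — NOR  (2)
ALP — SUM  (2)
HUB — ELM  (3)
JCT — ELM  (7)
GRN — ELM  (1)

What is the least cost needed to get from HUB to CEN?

$9

Shortest distances from HUB:
HUB: 0
ELM: 3  (via HUB)
BRV: 4  (via HUB)
GRN: 4  (via ELM)
JCT: 5  (via GRN)
ALP: 6  (via ELM)
SUM: 7  (via BRV)
MID: 8  (via BRV)
NOR: 8  (via GRN)
VLY: 9  (via JCT)
CEN: 9  (via NOR)
Shortest route: HUB–ELM–GRN–NOR–CEN = $9.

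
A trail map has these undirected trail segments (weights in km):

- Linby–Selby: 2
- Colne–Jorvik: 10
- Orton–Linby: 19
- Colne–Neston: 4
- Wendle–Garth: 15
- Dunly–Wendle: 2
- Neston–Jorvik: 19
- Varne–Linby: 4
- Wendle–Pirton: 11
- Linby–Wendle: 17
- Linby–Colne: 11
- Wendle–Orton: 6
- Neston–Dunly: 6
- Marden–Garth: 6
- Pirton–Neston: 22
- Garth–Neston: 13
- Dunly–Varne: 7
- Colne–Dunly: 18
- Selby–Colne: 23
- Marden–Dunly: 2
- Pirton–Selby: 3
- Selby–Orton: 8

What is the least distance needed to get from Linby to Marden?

Settle nodes by increasing distance from Linby:
Linby: 0
Selby: 2  (via Linby)
Varne: 4  (via Linby)
Pirton: 5  (via Selby)
Orton: 10  (via Selby)
Dunly: 11  (via Varne)
Colne: 11  (via Linby)
Wendle: 13  (via Dunly)
Marden: 13  (via Dunly)
Shortest route: Linby–Varne–Dunly–Marden = 13 km.

13 km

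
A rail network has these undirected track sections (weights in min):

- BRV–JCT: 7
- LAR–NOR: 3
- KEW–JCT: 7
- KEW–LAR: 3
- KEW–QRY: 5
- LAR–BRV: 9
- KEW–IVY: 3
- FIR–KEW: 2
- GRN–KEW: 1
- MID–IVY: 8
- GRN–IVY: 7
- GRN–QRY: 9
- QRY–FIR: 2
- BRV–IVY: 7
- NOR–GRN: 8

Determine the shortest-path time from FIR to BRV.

Shortest distances from FIR:
FIR: 0
KEW: 2  (via FIR)
QRY: 2  (via FIR)
GRN: 3  (via KEW)
LAR: 5  (via KEW)
IVY: 5  (via KEW)
NOR: 8  (via LAR)
JCT: 9  (via KEW)
BRV: 12  (via IVY)
Shortest route: FIR → KEW → IVY → BRV = 12 min.

12 min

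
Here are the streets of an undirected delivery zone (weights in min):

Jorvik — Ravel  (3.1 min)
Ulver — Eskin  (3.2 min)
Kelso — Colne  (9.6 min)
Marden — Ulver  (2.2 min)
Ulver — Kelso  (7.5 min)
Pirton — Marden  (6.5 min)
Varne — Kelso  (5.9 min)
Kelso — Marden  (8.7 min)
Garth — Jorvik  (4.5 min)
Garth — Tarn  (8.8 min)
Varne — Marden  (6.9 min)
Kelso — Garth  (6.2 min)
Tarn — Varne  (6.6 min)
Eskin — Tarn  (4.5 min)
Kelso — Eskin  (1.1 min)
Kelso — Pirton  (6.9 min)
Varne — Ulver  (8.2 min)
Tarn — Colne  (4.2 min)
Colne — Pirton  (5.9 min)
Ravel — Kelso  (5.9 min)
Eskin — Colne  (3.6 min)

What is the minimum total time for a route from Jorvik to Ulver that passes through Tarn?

Best Jorvik to Tarn: Jorvik–Garth–Tarn costing 13.3
Best Tarn to Ulver: Tarn–Eskin–Ulver costing 7.7
Total via Tarn: 13.3 + 7.7 = 21 min.

21 min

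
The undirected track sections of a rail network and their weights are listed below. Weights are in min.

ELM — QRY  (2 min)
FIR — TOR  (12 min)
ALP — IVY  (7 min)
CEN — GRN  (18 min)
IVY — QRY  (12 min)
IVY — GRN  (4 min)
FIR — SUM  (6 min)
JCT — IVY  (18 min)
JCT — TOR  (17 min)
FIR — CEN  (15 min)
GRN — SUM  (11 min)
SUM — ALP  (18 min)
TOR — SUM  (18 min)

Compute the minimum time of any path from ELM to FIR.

35 min

Enumerating some paths:
ELM → QRY → IVY → ALP → SUM → FIR: 2+12+7+18+6 = 45
ELM → QRY → IVY → GRN → SUM → FIR: 2+12+4+11+6 = 35
Cheapest is ELM → QRY → IVY → GRN → SUM → FIR at 35 min.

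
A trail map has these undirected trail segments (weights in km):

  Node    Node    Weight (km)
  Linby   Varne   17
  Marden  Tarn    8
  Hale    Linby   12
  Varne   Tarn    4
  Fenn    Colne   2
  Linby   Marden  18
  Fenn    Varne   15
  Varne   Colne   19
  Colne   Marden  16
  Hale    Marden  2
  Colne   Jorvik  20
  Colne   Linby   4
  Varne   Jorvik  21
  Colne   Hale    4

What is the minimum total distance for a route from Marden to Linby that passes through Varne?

29 km

Best Marden to Varne: Marden–Tarn–Varne costing 12
Best Varne to Linby: Varne–Linby costing 17
Total via Varne: 12 + 17 = 29 km.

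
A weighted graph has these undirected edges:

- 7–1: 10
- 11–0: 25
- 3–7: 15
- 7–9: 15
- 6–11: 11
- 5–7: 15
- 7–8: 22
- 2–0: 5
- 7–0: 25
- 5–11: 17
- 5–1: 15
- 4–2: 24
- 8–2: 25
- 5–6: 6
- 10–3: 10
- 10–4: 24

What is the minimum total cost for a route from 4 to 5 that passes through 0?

69

Best 4 to 0: 4–2–0 costing 29
Shortest 0→5: 0–7–5 = 40
Total via 0: 29 + 40 = 69.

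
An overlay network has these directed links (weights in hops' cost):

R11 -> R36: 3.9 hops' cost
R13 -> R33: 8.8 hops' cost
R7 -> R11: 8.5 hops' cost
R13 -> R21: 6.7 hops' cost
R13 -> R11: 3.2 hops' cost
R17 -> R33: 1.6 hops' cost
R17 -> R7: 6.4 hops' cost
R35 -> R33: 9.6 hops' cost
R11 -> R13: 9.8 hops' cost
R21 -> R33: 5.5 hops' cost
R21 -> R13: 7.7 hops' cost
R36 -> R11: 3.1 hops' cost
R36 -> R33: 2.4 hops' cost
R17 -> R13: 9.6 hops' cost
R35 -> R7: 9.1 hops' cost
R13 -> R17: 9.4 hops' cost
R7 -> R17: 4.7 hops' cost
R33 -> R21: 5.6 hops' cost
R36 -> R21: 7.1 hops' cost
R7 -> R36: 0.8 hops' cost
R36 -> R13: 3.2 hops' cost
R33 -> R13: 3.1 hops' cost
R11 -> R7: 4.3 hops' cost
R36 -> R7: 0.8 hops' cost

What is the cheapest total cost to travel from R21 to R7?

15.2 hops' cost

Compare a few routes:
R21 - R13 - R11 - R36 - R7: 7.7+3.2+3.9+0.8 = 15.6
R21 - R33 - R13 - R11 - R36 - R7: 5.5+3.1+3.2+3.9+0.8 = 16.5
R21 - R13 - R11 - R7: 7.7+3.2+4.3 = 15.2
R21 - R33 - R13 - R11 - R7: 5.5+3.1+3.2+4.3 = 16.1
The minimum is 15.2 hops' cost via R21 - R13 - R11 - R7.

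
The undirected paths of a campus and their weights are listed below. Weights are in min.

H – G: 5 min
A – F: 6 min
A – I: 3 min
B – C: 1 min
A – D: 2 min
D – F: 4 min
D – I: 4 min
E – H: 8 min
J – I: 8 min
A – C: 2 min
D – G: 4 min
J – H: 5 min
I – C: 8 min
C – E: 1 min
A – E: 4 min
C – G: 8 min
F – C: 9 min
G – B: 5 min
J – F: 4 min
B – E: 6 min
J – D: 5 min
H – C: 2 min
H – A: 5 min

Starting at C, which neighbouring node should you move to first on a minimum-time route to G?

B

Compare a few routes:
C - A - D - G: 2+2+4 = 8
C - H - G: 2+5 = 7
C - B - G: 1+5 = 6
C - G: 8 = 8
Cheapest is C - B - G at 6 min.
So from C the first move is to B.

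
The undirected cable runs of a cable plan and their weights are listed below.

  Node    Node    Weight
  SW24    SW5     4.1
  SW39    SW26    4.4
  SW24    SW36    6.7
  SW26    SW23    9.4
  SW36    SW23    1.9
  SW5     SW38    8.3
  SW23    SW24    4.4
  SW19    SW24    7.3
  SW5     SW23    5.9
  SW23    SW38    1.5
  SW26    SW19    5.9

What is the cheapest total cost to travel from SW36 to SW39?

Enumerating some paths:
SW36 - SW23 - SW24 - SW19 - SW26 - SW39: 1.9+4.4+7.3+5.9+4.4 = 23.9
SW36 - SW23 - SW26 - SW39: 1.9+9.4+4.4 = 15.7
SW36 - SW24 - SW19 - SW26 - SW39: 6.7+7.3+5.9+4.4 = 24.3
Cheapest is SW36 - SW23 - SW26 - SW39 at 15.7.

15.7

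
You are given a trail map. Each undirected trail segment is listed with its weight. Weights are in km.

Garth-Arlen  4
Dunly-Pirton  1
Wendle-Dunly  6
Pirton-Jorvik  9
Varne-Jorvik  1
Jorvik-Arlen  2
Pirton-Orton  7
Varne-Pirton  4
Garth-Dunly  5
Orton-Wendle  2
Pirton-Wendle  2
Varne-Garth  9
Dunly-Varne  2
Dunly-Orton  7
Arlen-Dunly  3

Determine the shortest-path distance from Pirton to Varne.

Shortest distances from Pirton:
Pirton: 0
Dunly: 1  (via Pirton)
Wendle: 2  (via Pirton)
Varne: 3  (via Dunly)
Shortest route: Pirton → Dunly → Varne = 3 km.

3 km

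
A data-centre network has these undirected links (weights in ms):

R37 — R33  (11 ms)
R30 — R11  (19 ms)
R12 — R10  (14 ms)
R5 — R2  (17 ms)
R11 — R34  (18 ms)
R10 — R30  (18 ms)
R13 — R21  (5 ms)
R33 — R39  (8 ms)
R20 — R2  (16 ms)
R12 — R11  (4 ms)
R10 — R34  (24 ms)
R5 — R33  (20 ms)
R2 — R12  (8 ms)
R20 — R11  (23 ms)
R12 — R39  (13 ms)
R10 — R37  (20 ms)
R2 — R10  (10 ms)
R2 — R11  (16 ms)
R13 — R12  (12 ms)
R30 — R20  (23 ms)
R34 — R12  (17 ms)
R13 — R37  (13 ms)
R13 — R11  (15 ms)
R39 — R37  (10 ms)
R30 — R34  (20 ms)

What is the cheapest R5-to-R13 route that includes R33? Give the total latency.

44 ms

Shortest R5→R33: R5 → R33 = 20
Shortest R33→R13: R33 → R37 → R13 = 24
Total via R33: 20 + 24 = 44 ms.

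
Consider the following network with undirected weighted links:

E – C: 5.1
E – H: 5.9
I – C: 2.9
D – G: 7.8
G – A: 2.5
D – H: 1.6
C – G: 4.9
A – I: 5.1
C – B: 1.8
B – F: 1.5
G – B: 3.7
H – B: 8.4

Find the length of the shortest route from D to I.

14.7

Candidate routes:
D–G–A–I: 7.8+2.5+5.1 = 15.4
D–G–C–I: 7.8+4.9+2.9 = 15.6
D–H–E–C–I: 1.6+5.9+5.1+2.9 = 15.5
D–H–B–C–I: 1.6+8.4+1.8+2.9 = 14.7
Cheapest is D–H–B–C–I at 14.7.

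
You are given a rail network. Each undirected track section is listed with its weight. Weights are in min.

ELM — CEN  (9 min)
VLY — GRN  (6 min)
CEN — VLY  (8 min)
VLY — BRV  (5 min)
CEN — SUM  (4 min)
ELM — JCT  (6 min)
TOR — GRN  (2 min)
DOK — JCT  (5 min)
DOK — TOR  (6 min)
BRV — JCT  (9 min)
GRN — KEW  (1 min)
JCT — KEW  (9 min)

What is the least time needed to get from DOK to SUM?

24 min

Running Dijkstra from DOK:
DOK: 0
JCT: 5  (via DOK)
TOR: 6  (via DOK)
GRN: 8  (via TOR)
KEW: 9  (via GRN)
ELM: 11  (via JCT)
BRV: 14  (via JCT)
VLY: 14  (via GRN)
CEN: 20  (via ELM)
SUM: 24  (via CEN)
Shortest route: DOK → JCT → ELM → CEN → SUM = 24 min.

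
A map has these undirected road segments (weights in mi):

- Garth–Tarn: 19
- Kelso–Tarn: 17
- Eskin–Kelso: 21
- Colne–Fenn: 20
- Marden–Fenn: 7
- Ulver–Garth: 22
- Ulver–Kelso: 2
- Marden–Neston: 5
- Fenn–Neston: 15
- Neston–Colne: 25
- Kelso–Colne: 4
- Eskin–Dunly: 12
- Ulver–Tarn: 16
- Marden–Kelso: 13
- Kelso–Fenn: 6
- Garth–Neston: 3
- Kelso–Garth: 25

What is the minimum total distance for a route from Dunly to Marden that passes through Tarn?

Shortest Dunly→Tarn: Dunly–Eskin–Kelso–Tarn = 50
Shortest Tarn→Marden: Tarn–Garth–Neston–Marden = 27
Total via Tarn: 50 + 27 = 77 mi.

77 mi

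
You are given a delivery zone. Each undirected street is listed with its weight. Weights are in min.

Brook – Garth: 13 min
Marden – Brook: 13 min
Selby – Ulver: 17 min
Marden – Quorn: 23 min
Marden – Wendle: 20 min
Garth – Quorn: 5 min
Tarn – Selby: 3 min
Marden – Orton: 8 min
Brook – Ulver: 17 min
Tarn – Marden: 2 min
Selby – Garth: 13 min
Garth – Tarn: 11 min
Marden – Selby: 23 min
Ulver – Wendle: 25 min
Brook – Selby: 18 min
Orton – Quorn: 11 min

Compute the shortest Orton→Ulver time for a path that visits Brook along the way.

38 min

Best Orton to Brook: Orton–Marden–Brook costing 21
Shortest Brook→Ulver: Brook–Ulver = 17
Total via Brook: 21 + 17 = 38 min.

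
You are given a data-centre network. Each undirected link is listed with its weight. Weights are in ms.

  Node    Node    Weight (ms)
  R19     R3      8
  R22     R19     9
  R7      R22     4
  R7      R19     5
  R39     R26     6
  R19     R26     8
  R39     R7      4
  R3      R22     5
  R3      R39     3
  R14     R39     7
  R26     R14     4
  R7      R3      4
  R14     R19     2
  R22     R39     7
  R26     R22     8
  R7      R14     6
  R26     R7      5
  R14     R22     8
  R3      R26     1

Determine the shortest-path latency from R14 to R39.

Settle nodes by increasing distance from R14:
R14: 0
R19: 2  (via R14)
R26: 4  (via R14)
R3: 5  (via R26)
R7: 6  (via R14)
R39: 7  (via R14)
Shortest route: R14 → R39 = 7 ms.

7 ms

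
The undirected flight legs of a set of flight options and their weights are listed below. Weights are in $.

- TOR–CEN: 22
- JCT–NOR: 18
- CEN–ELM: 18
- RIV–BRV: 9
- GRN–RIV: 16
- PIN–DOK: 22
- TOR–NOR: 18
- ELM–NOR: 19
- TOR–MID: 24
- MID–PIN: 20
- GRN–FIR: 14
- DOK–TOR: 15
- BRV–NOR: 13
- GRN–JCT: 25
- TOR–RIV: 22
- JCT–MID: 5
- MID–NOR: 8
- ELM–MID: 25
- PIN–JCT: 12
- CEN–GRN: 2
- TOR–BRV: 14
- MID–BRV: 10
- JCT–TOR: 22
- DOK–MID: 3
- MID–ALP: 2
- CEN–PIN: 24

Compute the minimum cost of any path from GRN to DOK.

Settle nodes by increasing distance from GRN:
GRN: 0
CEN: 2  (via GRN)
FIR: 14  (via GRN)
RIV: 16  (via GRN)
ELM: 20  (via CEN)
TOR: 24  (via CEN)
JCT: 25  (via GRN)
BRV: 25  (via RIV)
PIN: 26  (via CEN)
MID: 30  (via JCT)
ALP: 32  (via MID)
DOK: 33  (via MID)
Shortest route: GRN → JCT → MID → DOK = $33.

$33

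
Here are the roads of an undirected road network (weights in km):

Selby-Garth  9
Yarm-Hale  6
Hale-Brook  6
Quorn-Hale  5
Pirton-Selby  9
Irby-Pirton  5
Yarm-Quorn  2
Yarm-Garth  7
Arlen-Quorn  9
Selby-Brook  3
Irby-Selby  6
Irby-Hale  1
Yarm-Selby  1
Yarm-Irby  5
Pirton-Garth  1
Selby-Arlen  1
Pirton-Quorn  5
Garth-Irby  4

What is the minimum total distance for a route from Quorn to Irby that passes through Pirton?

Best Quorn to Pirton: Quorn → Pirton costing 5
Shortest Pirton→Irby: Pirton → Irby = 5
Total via Pirton: 5 + 5 = 10 km.

10 km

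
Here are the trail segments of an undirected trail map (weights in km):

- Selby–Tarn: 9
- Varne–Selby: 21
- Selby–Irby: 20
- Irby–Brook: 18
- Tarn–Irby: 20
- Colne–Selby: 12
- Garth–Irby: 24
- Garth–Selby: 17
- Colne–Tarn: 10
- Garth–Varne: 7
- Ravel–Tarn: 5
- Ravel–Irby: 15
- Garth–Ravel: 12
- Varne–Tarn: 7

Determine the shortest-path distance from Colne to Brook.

Settle nodes by increasing distance from Colne:
Colne: 0
Tarn: 10  (via Colne)
Selby: 12  (via Colne)
Ravel: 15  (via Tarn)
Varne: 17  (via Tarn)
Garth: 24  (via Varne)
Irby: 30  (via Tarn)
Brook: 48  (via Irby)
Shortest route: Colne–Tarn–Irby–Brook = 48 km.

48 km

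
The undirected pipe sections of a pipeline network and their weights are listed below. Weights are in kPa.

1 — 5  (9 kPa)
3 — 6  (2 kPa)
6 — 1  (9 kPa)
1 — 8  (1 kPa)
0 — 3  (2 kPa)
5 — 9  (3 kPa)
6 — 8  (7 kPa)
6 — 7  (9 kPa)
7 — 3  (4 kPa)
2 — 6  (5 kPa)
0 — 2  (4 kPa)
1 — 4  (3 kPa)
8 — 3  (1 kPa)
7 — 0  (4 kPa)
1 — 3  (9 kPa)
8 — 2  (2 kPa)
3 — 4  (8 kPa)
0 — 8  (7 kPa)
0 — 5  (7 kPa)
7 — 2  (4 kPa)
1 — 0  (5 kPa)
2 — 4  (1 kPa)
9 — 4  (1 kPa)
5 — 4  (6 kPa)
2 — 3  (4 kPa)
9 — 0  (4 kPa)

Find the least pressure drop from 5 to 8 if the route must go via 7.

14 kPa

Best 5 to 7: 5–9–4–2–7 costing 9
Shortest 7→8: 7–3–8 = 5
Total via 7: 9 + 5 = 14 kPa.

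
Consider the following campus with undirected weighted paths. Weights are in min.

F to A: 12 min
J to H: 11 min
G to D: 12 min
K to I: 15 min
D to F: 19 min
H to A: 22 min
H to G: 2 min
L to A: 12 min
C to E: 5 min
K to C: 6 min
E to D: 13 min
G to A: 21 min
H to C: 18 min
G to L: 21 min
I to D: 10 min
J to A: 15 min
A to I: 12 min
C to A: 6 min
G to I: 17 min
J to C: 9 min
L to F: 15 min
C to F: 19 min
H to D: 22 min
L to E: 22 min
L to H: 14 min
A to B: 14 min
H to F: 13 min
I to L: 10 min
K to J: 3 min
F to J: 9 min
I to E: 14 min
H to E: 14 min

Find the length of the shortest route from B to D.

Running Dijkstra from B:
B: 0
A: 14  (via B)
C: 20  (via A)
E: 25  (via C)
F: 26  (via A)
I: 26  (via A)
K: 26  (via C)
L: 26  (via A)
J: 29  (via A)
G: 35  (via A)
D: 36  (via I)
Shortest route: B → A → I → D = 36 min.

36 min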